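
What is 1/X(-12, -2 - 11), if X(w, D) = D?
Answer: -1/13 ≈ -0.076923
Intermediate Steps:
1/X(-12, -2 - 11) = 1/(-2 - 11) = 1/(-13) = -1/13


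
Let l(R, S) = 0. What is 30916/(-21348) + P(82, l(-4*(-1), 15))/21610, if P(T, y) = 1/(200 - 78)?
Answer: -20376884843/14070573540 ≈ -1.4482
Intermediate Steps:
P(T, y) = 1/122
30916/(-21348) + P(82, l(-4*(-1), 15))/21610 = 30916/(-21348) + (1/122)/21610 = 30916*(-1/21348) + (1/122)*(1/21610) = -7729/5337 + 1/2636420 = -20376884843/14070573540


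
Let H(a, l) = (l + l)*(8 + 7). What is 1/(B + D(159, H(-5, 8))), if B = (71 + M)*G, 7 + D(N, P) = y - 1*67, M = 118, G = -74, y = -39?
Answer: -1/14099 ≈ -7.0927e-5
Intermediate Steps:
H(a, l) = 30*l (H(a, l) = (2*l)*15 = 30*l)
D(N, P) = -113 (D(N, P) = -7 + (-39 - 1*67) = -7 + (-39 - 67) = -7 - 106 = -113)
B = -13986 (B = (71 + 118)*(-74) = 189*(-74) = -13986)
1/(B + D(159, H(-5, 8))) = 1/(-13986 - 113) = 1/(-14099) = -1/14099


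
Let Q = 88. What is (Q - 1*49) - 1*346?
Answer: -307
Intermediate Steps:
(Q - 1*49) - 1*346 = (88 - 1*49) - 1*346 = (88 - 49) - 346 = 39 - 346 = -307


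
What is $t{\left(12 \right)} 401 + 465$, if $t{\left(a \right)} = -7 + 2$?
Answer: $-1540$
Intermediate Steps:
$t{\left(a \right)} = -5$
$t{\left(12 \right)} 401 + 465 = \left(-5\right) 401 + 465 = -2005 + 465 = -1540$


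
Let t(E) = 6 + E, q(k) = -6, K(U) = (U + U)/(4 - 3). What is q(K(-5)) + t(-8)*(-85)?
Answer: 164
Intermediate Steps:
K(U) = 2*U (K(U) = (2*U)/1 = (2*U)*1 = 2*U)
q(K(-5)) + t(-8)*(-85) = -6 + (6 - 8)*(-85) = -6 - 2*(-85) = -6 + 170 = 164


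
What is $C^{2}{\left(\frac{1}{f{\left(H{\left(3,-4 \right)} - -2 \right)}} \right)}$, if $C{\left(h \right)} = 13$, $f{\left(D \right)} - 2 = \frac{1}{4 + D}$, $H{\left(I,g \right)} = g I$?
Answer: $169$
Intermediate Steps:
$H{\left(I,g \right)} = I g$
$f{\left(D \right)} = 2 + \frac{1}{4 + D}$
$C^{2}{\left(\frac{1}{f{\left(H{\left(3,-4 \right)} - -2 \right)}} \right)} = 13^{2} = 169$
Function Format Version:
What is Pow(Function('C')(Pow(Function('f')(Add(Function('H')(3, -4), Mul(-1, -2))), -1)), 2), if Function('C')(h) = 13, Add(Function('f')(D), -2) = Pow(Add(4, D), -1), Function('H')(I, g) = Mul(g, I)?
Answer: 169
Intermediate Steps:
Function('H')(I, g) = Mul(I, g)
Function('f')(D) = Add(2, Pow(Add(4, D), -1))
Pow(Function('C')(Pow(Function('f')(Add(Function('H')(3, -4), Mul(-1, -2))), -1)), 2) = Pow(13, 2) = 169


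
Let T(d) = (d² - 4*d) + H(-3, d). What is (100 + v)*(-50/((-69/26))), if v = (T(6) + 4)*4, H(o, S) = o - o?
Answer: 213200/69 ≈ 3089.9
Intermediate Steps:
H(o, S) = 0
T(d) = d² - 4*d (T(d) = (d² - 4*d) + 0 = d² - 4*d)
v = 64 (v = (6*(-4 + 6) + 4)*4 = (6*2 + 4)*4 = (12 + 4)*4 = 16*4 = 64)
(100 + v)*(-50/((-69/26))) = (100 + 64)*(-50/((-69/26))) = 164*(-50/((-69*1/26))) = 164*(-50/(-69/26)) = 164*(-50*(-26/69)) = 164*(1300/69) = 213200/69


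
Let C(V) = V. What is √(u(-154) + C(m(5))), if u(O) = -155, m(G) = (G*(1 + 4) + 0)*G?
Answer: I*√30 ≈ 5.4772*I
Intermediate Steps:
m(G) = 5*G² (m(G) = (G*5 + 0)*G = (5*G + 0)*G = (5*G)*G = 5*G²)
√(u(-154) + C(m(5))) = √(-155 + 5*5²) = √(-155 + 5*25) = √(-155 + 125) = √(-30) = I*√30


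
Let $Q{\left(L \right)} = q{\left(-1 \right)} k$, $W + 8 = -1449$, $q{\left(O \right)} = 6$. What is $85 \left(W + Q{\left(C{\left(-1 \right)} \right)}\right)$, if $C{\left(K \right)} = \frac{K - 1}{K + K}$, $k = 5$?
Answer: $-121295$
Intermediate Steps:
$W = -1457$ ($W = -8 - 1449 = -1457$)
$C{\left(K \right)} = \frac{-1 + K}{2 K}$
$Q{\left(L \right)} = 30$ ($Q{\left(L \right)} = 6 \cdot 5 = 30$)
$85 \left(W + Q{\left(C{\left(-1 \right)} \right)}\right) = 85 \left(-1457 + 30\right) = 85 \left(-1427\right) = -121295$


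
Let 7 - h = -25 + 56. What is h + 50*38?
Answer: 1876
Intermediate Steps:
h = -24 (h = 7 - (-25 + 56) = 7 - 1*31 = 7 - 31 = -24)
h + 50*38 = -24 + 50*38 = -24 + 1900 = 1876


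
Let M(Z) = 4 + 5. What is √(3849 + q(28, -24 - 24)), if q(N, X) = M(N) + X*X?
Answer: √6162 ≈ 78.498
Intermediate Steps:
M(Z) = 9
q(N, X) = 9 + X² (q(N, X) = 9 + X*X = 9 + X²)
√(3849 + q(28, -24 - 24)) = √(3849 + (9 + (-24 - 24)²)) = √(3849 + (9 + (-48)²)) = √(3849 + (9 + 2304)) = √(3849 + 2313) = √6162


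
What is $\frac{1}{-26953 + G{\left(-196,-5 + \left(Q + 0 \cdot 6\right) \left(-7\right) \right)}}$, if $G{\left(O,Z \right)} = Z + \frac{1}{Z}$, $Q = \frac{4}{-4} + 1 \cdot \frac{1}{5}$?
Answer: $- \frac{15}{404261} \approx -3.7105 \cdot 10^{-5}$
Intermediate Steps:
$Q = - \frac{4}{5}$ ($Q = 4 \left(- \frac{1}{4}\right) + 1 \cdot \frac{1}{5} = -1 + \frac{1}{5} = - \frac{4}{5} \approx -0.8$)
$\frac{1}{-26953 + G{\left(-196,-5 + \left(Q + 0 \cdot 6\right) \left(-7\right) \right)}} = \frac{1}{-26953 - \left(5 - \frac{1}{-5 + \left(- \frac{4}{5} + 0 \cdot 6\right) \left(-7\right)} - \left(- \frac{4}{5} + 0 \cdot 6\right) \left(-7\right)\right)} = \frac{1}{-26953 - \left(5 - \frac{1}{-5 + \left(- \frac{4}{5} + 0\right) \left(-7\right)} - \left(- \frac{4}{5} + 0\right) \left(-7\right)\right)} = \frac{1}{-26953 + \left(\left(-5 - - \frac{28}{5}\right) + \frac{1}{-5 - - \frac{28}{5}}\right)} = \frac{1}{-26953 + \left(\left(-5 + \frac{28}{5}\right) + \frac{1}{-5 + \frac{28}{5}}\right)} = \frac{1}{-26953 + \left(\frac{3}{5} + \frac{1}{\frac{3}{5}}\right)} = \frac{1}{-26953 + \left(\frac{3}{5} + \frac{5}{3}\right)} = \frac{1}{-26953 + \frac{34}{15}} = \frac{1}{- \frac{404261}{15}} = - \frac{15}{404261}$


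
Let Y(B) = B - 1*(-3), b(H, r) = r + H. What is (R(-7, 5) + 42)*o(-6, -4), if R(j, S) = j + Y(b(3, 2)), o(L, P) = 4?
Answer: 172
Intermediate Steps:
b(H, r) = H + r
Y(B) = 3 + B (Y(B) = B + 3 = 3 + B)
R(j, S) = 8 + j (R(j, S) = j + (3 + (3 + 2)) = j + (3 + 5) = j + 8 = 8 + j)
(R(-7, 5) + 42)*o(-6, -4) = ((8 - 7) + 42)*4 = (1 + 42)*4 = 43*4 = 172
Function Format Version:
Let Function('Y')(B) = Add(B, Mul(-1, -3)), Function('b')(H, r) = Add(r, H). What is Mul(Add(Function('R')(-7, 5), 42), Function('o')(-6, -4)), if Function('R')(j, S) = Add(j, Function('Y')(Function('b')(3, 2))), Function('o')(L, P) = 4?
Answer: 172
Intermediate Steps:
Function('b')(H, r) = Add(H, r)
Function('Y')(B) = Add(3, B) (Function('Y')(B) = Add(B, 3) = Add(3, B))
Function('R')(j, S) = Add(8, j) (Function('R')(j, S) = Add(j, Add(3, Add(3, 2))) = Add(j, Add(3, 5)) = Add(j, 8) = Add(8, j))
Mul(Add(Function('R')(-7, 5), 42), Function('o')(-6, -4)) = Mul(Add(Add(8, -7), 42), 4) = Mul(Add(1, 42), 4) = Mul(43, 4) = 172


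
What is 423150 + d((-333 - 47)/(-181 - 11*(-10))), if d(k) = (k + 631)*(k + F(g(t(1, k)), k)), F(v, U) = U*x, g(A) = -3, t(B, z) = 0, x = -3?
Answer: 2098761590/5041 ≈ 4.1634e+5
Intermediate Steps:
F(v, U) = -3*U (F(v, U) = U*(-3) = -3*U)
d(k) = -2*k*(631 + k) (d(k) = (k + 631)*(k - 3*k) = (631 + k)*(-2*k) = -2*k*(631 + k))
423150 + d((-333 - 47)/(-181 - 11*(-10))) = 423150 + 2*((-333 - 47)/(-181 - 11*(-10)))*(-631 - (-333 - 47)/(-181 - 11*(-10))) = 423150 + 2*(-380/(-181 + 110))*(-631 - (-380)/(-181 + 110)) = 423150 + 2*(-380/(-71))*(-631 - (-380)/(-71)) = 423150 + 2*(-380*(-1/71))*(-631 - (-380)*(-1)/71) = 423150 + 2*(380/71)*(-631 - 1*380/71) = 423150 + 2*(380/71)*(-631 - 380/71) = 423150 + 2*(380/71)*(-45181/71) = 423150 - 34337560/5041 = 2098761590/5041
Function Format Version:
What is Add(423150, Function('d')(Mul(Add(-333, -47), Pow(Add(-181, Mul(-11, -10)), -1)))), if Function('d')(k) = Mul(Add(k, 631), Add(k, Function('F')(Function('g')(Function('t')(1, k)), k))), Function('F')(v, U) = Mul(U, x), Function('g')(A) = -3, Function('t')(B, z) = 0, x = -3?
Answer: Rational(2098761590, 5041) ≈ 4.1634e+5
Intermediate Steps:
Function('F')(v, U) = Mul(-3, U) (Function('F')(v, U) = Mul(U, -3) = Mul(-3, U))
Function('d')(k) = Mul(-2, k, Add(631, k)) (Function('d')(k) = Mul(Add(k, 631), Add(k, Mul(-3, k))) = Mul(Add(631, k), Mul(-2, k)) = Mul(-2, k, Add(631, k)))
Add(423150, Function('d')(Mul(Add(-333, -47), Pow(Add(-181, Mul(-11, -10)), -1)))) = Add(423150, Mul(2, Mul(Add(-333, -47), Pow(Add(-181, Mul(-11, -10)), -1)), Add(-631, Mul(-1, Mul(Add(-333, -47), Pow(Add(-181, Mul(-11, -10)), -1)))))) = Add(423150, Mul(2, Mul(-380, Pow(Add(-181, 110), -1)), Add(-631, Mul(-1, Mul(-380, Pow(Add(-181, 110), -1)))))) = Add(423150, Mul(2, Mul(-380, Pow(-71, -1)), Add(-631, Mul(-1, Mul(-380, Pow(-71, -1)))))) = Add(423150, Mul(2, Mul(-380, Rational(-1, 71)), Add(-631, Mul(-1, Mul(-380, Rational(-1, 71)))))) = Add(423150, Mul(2, Rational(380, 71), Add(-631, Mul(-1, Rational(380, 71))))) = Add(423150, Mul(2, Rational(380, 71), Add(-631, Rational(-380, 71)))) = Add(423150, Mul(2, Rational(380, 71), Rational(-45181, 71))) = Add(423150, Rational(-34337560, 5041)) = Rational(2098761590, 5041)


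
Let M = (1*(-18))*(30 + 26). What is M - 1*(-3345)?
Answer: 2337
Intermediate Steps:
M = -1008 (M = -18*56 = -1008)
M - 1*(-3345) = -1008 - 1*(-3345) = -1008 + 3345 = 2337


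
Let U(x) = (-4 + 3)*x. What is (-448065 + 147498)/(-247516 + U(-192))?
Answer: 300567/247324 ≈ 1.2153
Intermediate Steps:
U(x) = -x
(-448065 + 147498)/(-247516 + U(-192)) = (-448065 + 147498)/(-247516 - 1*(-192)) = -300567/(-247516 + 192) = -300567/(-247324) = -300567*(-1/247324) = 300567/247324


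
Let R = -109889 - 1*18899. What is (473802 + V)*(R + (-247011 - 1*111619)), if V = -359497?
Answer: -55714314490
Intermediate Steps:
R = -128788 (R = -109889 - 18899 = -128788)
(473802 + V)*(R + (-247011 - 1*111619)) = (473802 - 359497)*(-128788 + (-247011 - 1*111619)) = 114305*(-128788 + (-247011 - 111619)) = 114305*(-128788 - 358630) = 114305*(-487418) = -55714314490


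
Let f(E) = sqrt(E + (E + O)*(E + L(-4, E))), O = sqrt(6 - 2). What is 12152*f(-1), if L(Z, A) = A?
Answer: 12152*I*sqrt(3) ≈ 21048.0*I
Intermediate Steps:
O = 2 (O = sqrt(4) = 2)
f(E) = sqrt(E + 2*E*(2 + E)) (f(E) = sqrt(E + (E + 2)*(E + E)) = sqrt(E + (2 + E)*(2*E)) = sqrt(E + 2*E*(2 + E)))
12152*f(-1) = 12152*sqrt(-(5 + 2*(-1))) = 12152*sqrt(-(5 - 2)) = 12152*sqrt(-1*3) = 12152*sqrt(-3) = 12152*(I*sqrt(3)) = 12152*I*sqrt(3)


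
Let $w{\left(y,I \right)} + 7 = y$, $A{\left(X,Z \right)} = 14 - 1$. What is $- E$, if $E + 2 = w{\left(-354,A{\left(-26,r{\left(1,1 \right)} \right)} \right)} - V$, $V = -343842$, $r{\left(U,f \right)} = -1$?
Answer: $-343479$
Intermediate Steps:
$A{\left(X,Z \right)} = 13$
$w{\left(y,I \right)} = -7 + y$
$E = 343479$ ($E = -2 - -343481 = -2 + \left(-361 + 343842\right) = -2 + 343481 = 343479$)
$- E = \left(-1\right) 343479 = -343479$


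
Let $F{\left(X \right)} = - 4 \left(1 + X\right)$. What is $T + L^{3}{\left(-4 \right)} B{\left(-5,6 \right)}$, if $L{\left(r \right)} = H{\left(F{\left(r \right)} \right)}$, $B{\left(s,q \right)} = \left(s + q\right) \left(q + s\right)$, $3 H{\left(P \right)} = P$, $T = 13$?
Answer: $77$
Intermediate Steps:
$F{\left(X \right)} = -4 - 4 X$
$H{\left(P \right)} = \frac{P}{3}$
$B{\left(s,q \right)} = \left(q + s\right)^{2}$ ($B{\left(s,q \right)} = \left(q + s\right) \left(q + s\right) = \left(q + s\right)^{2}$)
$L{\left(r \right)} = - \frac{4}{3} - \frac{4 r}{3}$ ($L{\left(r \right)} = \frac{-4 - 4 r}{3} = - \frac{4}{3} - \frac{4 r}{3}$)
$T + L^{3}{\left(-4 \right)} B{\left(-5,6 \right)} = 13 + \left(- \frac{4}{3} - - \frac{16}{3}\right)^{3} \left(6 - 5\right)^{2} = 13 + \left(- \frac{4}{3} + \frac{16}{3}\right)^{3} \cdot 1^{2} = 13 + 4^{3} \cdot 1 = 13 + 64 \cdot 1 = 13 + 64 = 77$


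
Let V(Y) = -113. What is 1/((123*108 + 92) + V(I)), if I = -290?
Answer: 1/13263 ≈ 7.5398e-5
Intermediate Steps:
1/((123*108 + 92) + V(I)) = 1/((123*108 + 92) - 113) = 1/((13284 + 92) - 113) = 1/(13376 - 113) = 1/13263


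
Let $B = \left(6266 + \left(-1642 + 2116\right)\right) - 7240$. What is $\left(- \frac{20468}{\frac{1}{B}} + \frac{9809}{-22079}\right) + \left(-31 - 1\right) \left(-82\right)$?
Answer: $\frac{226014411487}{22079} \approx 1.0237 \cdot 10^{7}$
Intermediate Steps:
$B = -500$ ($B = \left(6266 + 474\right) - 7240 = 6740 - 7240 = -500$)
$\left(- \frac{20468}{\frac{1}{B}} + \frac{9809}{-22079}\right) + \left(-31 - 1\right) \left(-82\right) = \left(- \frac{20468}{\frac{1}{-500}} + \frac{9809}{-22079}\right) + \left(-31 - 1\right) \left(-82\right) = \left(- \frac{20468}{- \frac{1}{500}} + 9809 \left(- \frac{1}{22079}\right)\right) - -2624 = \left(\left(-20468\right) \left(-500\right) - \frac{9809}{22079}\right) + 2624 = \left(10234000 - \frac{9809}{22079}\right) + 2624 = \frac{225956476191}{22079} + 2624 = \frac{226014411487}{22079}$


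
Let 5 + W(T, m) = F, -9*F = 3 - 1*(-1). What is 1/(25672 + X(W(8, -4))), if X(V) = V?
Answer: 9/230999 ≈ 3.8961e-5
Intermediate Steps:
F = -4/9 (F = -(3 - 1*(-1))/9 = -(3 + 1)/9 = -⅑*4 = -4/9 ≈ -0.44444)
W(T, m) = -49/9 (W(T, m) = -5 - 4/9 = -49/9)
1/(25672 + X(W(8, -4))) = 1/(25672 - 49/9) = 1/(230999/9) = 9/230999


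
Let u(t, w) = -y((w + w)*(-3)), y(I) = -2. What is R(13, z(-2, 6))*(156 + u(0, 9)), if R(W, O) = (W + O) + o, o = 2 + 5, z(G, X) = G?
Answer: 2844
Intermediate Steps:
o = 7
u(t, w) = 2 (u(t, w) = -1*(-2) = 2)
R(W, O) = 7 + O + W (R(W, O) = (W + O) + 7 = (O + W) + 7 = 7 + O + W)
R(13, z(-2, 6))*(156 + u(0, 9)) = (7 - 2 + 13)*(156 + 2) = 18*158 = 2844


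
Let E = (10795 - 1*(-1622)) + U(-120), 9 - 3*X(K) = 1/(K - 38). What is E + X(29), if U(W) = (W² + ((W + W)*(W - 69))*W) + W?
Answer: -146245499/27 ≈ -5.4165e+6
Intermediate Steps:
X(K) = 3 - 1/(3*(-38 + K)) (X(K) = 3 - 1/(3*(K - 38)) = 3 - 1/(3*(-38 + K)))
U(W) = W + W² + 2*W²*(-69 + W) (U(W) = (W² + ((2*W)*(-69 + W))*W) + W = (W² + (2*W*(-69 + W))*W) + W = (W² + 2*W²*(-69 + W)) + W = W + W² + 2*W²*(-69 + W))
E = -5416503 (E = (10795 - 1*(-1622)) - 120*(1 - 137*(-120) + 2*(-120)²) = (10795 + 1622) - 120*(1 + 16440 + 2*14400) = 12417 - 120*(1 + 16440 + 28800) = 12417 - 120*45241 = 12417 - 5428920 = -5416503)
E + X(29) = -5416503 + (-343 + 9*29)/(3*(-38 + 29)) = -5416503 + (⅓)*(-343 + 261)/(-9) = -5416503 + (⅓)*(-⅑)*(-82) = -5416503 + 82/27 = -146245499/27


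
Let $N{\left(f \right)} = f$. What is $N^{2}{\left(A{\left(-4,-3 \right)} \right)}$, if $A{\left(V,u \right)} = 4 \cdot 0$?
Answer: $0$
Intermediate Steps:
$A{\left(V,u \right)} = 0$
$N^{2}{\left(A{\left(-4,-3 \right)} \right)} = 0^{2} = 0$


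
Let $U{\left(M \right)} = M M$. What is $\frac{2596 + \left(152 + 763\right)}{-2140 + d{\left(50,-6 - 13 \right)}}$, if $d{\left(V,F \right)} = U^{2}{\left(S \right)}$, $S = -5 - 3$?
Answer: $\frac{3511}{1956} \approx 1.795$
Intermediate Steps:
$S = -8$
$U{\left(M \right)} = M^{2}$
$d{\left(V,F \right)} = 4096$ ($d{\left(V,F \right)} = \left(\left(-8\right)^{2}\right)^{2} = 64^{2} = 4096$)
$\frac{2596 + \left(152 + 763\right)}{-2140 + d{\left(50,-6 - 13 \right)}} = \frac{2596 + \left(152 + 763\right)}{-2140 + 4096} = \frac{2596 + 915}{1956} = 3511 \cdot \frac{1}{1956} = \frac{3511}{1956}$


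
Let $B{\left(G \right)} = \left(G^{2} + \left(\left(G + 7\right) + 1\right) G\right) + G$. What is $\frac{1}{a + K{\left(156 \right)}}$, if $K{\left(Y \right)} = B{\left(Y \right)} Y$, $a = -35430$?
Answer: $\frac{1}{7776426} \approx 1.2859 \cdot 10^{-7}$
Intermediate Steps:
$B{\left(G \right)} = G + G^{2} + G \left(8 + G\right)$ ($B{\left(G \right)} = \left(G^{2} + \left(\left(7 + G\right) + 1\right) G\right) + G = \left(G^{2} + \left(8 + G\right) G\right) + G = \left(G^{2} + G \left(8 + G\right)\right) + G = G + G^{2} + G \left(8 + G\right)$)
$K{\left(Y \right)} = Y^{2} \left(9 + 2 Y\right)$ ($K{\left(Y \right)} = Y \left(9 + 2 Y\right) Y = Y^{2} \left(9 + 2 Y\right)$)
$\frac{1}{a + K{\left(156 \right)}} = \frac{1}{-35430 + 156^{2} \left(9 + 2 \cdot 156\right)} = \frac{1}{-35430 + 24336 \left(9 + 312\right)} = \frac{1}{-35430 + 24336 \cdot 321} = \frac{1}{-35430 + 7811856} = \frac{1}{7776426}$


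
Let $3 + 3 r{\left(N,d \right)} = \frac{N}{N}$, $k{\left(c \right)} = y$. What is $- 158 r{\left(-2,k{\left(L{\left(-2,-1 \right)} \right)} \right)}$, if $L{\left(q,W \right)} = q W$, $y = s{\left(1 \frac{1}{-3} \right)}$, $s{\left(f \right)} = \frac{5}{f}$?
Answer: $\frac{316}{3} \approx 105.33$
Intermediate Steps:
$y = -15$ ($y = \frac{5}{1 \frac{1}{-3}} = \frac{5}{1 \left(- \frac{1}{3}\right)} = \frac{5}{- \frac{1}{3}} = 5 \left(-3\right) = -15$)
$L{\left(q,W \right)} = W q$
$k{\left(c \right)} = -15$
$r{\left(N,d \right)} = - \frac{2}{3}$ ($r{\left(N,d \right)} = -1 + \frac{N \frac{1}{N}}{3} = -1 + \frac{1}{3} \cdot 1 = -1 + \frac{1}{3} = - \frac{2}{3}$)
$- 158 r{\left(-2,k{\left(L{\left(-2,-1 \right)} \right)} \right)} = \left(-158\right) \left(- \frac{2}{3}\right) = \frac{316}{3}$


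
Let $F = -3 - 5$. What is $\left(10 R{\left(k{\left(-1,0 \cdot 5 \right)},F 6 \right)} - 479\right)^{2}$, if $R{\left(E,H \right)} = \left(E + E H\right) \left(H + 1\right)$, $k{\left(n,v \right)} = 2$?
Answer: $1909777401$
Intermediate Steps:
$F = -8$
$R{\left(E,H \right)} = \left(1 + H\right) \left(E + E H\right)$ ($R{\left(E,H \right)} = \left(E + E H\right) \left(1 + H\right) = \left(1 + H\right) \left(E + E H\right)$)
$\left(10 R{\left(k{\left(-1,0 \cdot 5 \right)},F 6 \right)} - 479\right)^{2} = \left(10 \cdot 2 \left(1 + \left(\left(-8\right) 6\right)^{2} + 2 \left(\left(-8\right) 6\right)\right) - 479\right)^{2} = \left(10 \cdot 2 \left(1 + \left(-48\right)^{2} + 2 \left(-48\right)\right) - 479\right)^{2} = \left(10 \cdot 2 \left(1 + 2304 - 96\right) - 479\right)^{2} = \left(10 \cdot 2 \cdot 2209 - 479\right)^{2} = \left(10 \cdot 4418 - 479\right)^{2} = \left(44180 - 479\right)^{2} = 43701^{2} = 1909777401$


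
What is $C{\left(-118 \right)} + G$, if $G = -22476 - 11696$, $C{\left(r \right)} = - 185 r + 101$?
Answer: $-12241$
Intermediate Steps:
$C{\left(r \right)} = 101 - 185 r$
$G = -34172$
$C{\left(-118 \right)} + G = \left(101 - -21830\right) - 34172 = \left(101 + 21830\right) - 34172 = 21931 - 34172 = -12241$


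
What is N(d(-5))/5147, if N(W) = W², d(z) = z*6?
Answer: 900/5147 ≈ 0.17486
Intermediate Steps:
d(z) = 6*z
N(d(-5))/5147 = (6*(-5))²/5147 = (-30)²*(1/5147) = 900*(1/5147) = 900/5147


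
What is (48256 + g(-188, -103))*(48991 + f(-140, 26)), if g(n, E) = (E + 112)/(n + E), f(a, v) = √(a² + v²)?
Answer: 229318493539/97 + 9361658*√5069/97 ≈ 2.3710e+9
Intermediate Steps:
g(n, E) = (112 + E)/(E + n)
(48256 + g(-188, -103))*(48991 + f(-140, 26)) = (48256 + (112 - 103)/(-103 - 188))*(48991 + √((-140)² + 26²)) = (48256 + 9/(-291))*(48991 + √(19600 + 676)) = (48256 - 1/291*9)*(48991 + √20276) = (48256 - 3/97)*(48991 + 2*√5069) = 4680829*(48991 + 2*√5069)/97 = 229318493539/97 + 9361658*√5069/97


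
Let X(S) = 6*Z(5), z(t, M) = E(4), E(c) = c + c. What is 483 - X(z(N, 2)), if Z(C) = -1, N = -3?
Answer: 489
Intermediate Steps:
E(c) = 2*c
z(t, M) = 8 (z(t, M) = 2*4 = 8)
X(S) = -6 (X(S) = 6*(-1) = -6)
483 - X(z(N, 2)) = 483 - 1*(-6) = 483 + 6 = 489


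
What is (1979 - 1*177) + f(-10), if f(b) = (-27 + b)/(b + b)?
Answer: 36077/20 ≈ 1803.8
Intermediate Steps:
f(b) = (-27 + b)/(2*b) (f(b) = (-27 + b)/((2*b)) = (-27 + b)*(1/(2*b)) = (-27 + b)/(2*b))
(1979 - 1*177) + f(-10) = (1979 - 1*177) + (1/2)*(-27 - 10)/(-10) = (1979 - 177) + (1/2)*(-1/10)*(-37) = 1802 + 37/20 = 36077/20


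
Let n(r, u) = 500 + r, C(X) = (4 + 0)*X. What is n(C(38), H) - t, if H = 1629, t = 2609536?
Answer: -2608884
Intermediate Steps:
C(X) = 4*X
n(C(38), H) - t = (500 + 4*38) - 1*2609536 = (500 + 152) - 2609536 = 652 - 2609536 = -2608884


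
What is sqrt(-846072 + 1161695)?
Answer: sqrt(315623) ≈ 561.80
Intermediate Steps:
sqrt(-846072 + 1161695) = sqrt(315623)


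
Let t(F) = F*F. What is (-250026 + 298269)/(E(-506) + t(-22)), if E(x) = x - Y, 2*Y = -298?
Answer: 48243/127 ≈ 379.87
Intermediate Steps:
Y = -149 (Y = (1/2)*(-298) = -149)
E(x) = 149 + x (E(x) = x - 1*(-149) = x + 149 = 149 + x)
t(F) = F**2
(-250026 + 298269)/(E(-506) + t(-22)) = (-250026 + 298269)/((149 - 506) + (-22)**2) = 48243/(-357 + 484) = 48243/127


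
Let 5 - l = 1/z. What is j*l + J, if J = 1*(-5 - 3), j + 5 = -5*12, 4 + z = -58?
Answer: -20711/62 ≈ -334.05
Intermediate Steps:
z = -62 (z = -4 - 58 = -62)
l = 311/62 (l = 5 - 1/(-62) = 5 - 1*(-1/62) = 5 + 1/62 = 311/62 ≈ 5.0161)
j = -65 (j = -5 - 5*12 = -5 - 60 = -65)
J = -8 (J = 1*(-8) = -8)
j*l + J = -65*311/62 - 8 = -20215/62 - 8 = -20711/62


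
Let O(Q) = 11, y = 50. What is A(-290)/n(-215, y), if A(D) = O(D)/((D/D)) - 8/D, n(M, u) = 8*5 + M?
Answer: -1599/25375 ≈ -0.063015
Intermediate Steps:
n(M, u) = 40 + M
A(D) = 11 - 8/D (A(D) = 11/((D/D)) - 8/D = 11/1 - 8/D = 11*1 - 8/D = 11 - 8/D)
A(-290)/n(-215, y) = (11 - 8/(-290))/(40 - 215) = (11 - 8*(-1/290))/(-175) = (11 + 4/145)*(-1/175) = (1599/145)*(-1/175) = -1599/25375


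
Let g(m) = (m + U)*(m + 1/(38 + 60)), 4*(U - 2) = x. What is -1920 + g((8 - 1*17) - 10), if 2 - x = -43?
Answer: -709837/392 ≈ -1810.8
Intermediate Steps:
x = 45 (x = 2 - 1*(-43) = 2 + 43 = 45)
U = 53/4 (U = 2 + (1/4)*45 = 2 + 45/4 = 53/4 ≈ 13.250)
g(m) = (1/98 + m)*(53/4 + m) (g(m) = (m + 53/4)*(m + 1/(38 + 60)) = (53/4 + m)*(m + 1/98) = (53/4 + m)*(1/98 + m) = (1/98 + m)*(53/4 + m))
-1920 + g((8 - 1*17) - 10) = -1920 + (53/392 + ((8 - 1*17) - 10)**2 + 2599*((8 - 1*17) - 10)/196) = -1920 + (53/392 + ((8 - 17) - 10)**2 + 2599*((8 - 17) - 10)/196) = -1920 + (53/392 + (-9 - 10)**2 + 2599*(-9 - 10)/196) = -1920 + (53/392 + (-19)**2 + (2599/196)*(-19)) = -1920 + (53/392 + 361 - 49381/196) = -1920 + 42803/392 = -709837/392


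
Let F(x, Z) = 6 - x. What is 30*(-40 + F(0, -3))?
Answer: -1020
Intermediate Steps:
30*(-40 + F(0, -3)) = 30*(-40 + (6 - 1*0)) = 30*(-40 + (6 + 0)) = 30*(-40 + 6) = 30*(-34) = -1020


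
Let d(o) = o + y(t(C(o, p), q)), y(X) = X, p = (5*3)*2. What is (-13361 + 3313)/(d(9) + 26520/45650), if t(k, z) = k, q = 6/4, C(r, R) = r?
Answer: -22934560/42411 ≈ -540.77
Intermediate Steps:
p = 30 (p = 15*2 = 30)
q = 3/2 (q = 6*(¼) = 3/2 ≈ 1.5000)
d(o) = 2*o (d(o) = o + o = 2*o)
(-13361 + 3313)/(d(9) + 26520/45650) = (-13361 + 3313)/(2*9 + 26520/45650) = -10048/(18 + 26520*(1/45650)) = -10048/(18 + 2652/4565) = -10048/84822/4565 = -10048*4565/84822 = -22934560/42411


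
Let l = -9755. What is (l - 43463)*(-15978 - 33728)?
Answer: 2645253908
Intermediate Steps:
(l - 43463)*(-15978 - 33728) = (-9755 - 43463)*(-15978 - 33728) = -53218*(-49706) = 2645253908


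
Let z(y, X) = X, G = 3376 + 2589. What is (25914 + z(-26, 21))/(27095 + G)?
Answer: 91/116 ≈ 0.78448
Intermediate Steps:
G = 5965
(25914 + z(-26, 21))/(27095 + G) = (25914 + 21)/(27095 + 5965) = 25935/33060 = 25935*(1/33060) = 91/116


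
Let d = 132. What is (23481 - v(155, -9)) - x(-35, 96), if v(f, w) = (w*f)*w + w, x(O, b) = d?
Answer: 10803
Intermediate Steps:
x(O, b) = 132
v(f, w) = w + f*w**2 (v(f, w) = (f*w)*w + w = f*w**2 + w = w + f*w**2)
(23481 - v(155, -9)) - x(-35, 96) = (23481 - (-9)*(1 + 155*(-9))) - 1*132 = (23481 - (-9)*(1 - 1395)) - 132 = (23481 - (-9)*(-1394)) - 132 = (23481 - 1*12546) - 132 = (23481 - 12546) - 132 = 10935 - 132 = 10803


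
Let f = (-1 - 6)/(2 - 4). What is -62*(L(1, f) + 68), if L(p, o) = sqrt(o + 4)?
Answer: -4216 - 31*sqrt(30) ≈ -4385.8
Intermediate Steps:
f = 7/2 (f = -7/(-2) = -7*(-1/2) = 7/2 ≈ 3.5000)
L(p, o) = sqrt(4 + o)
-62*(L(1, f) + 68) = -62*(sqrt(4 + 7/2) + 68) = -62*(sqrt(15/2) + 68) = -62*(sqrt(30)/2 + 68) = -62*(68 + sqrt(30)/2) = -4216 - 31*sqrt(30)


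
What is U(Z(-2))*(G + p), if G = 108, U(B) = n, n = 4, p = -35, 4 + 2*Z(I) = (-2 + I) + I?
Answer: 292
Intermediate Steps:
Z(I) = -3 + I (Z(I) = -2 + ((-2 + I) + I)/2 = -2 + (-2 + 2*I)/2 = -2 + (-1 + I) = -3 + I)
U(B) = 4
U(Z(-2))*(G + p) = 4*(108 - 35) = 4*73 = 292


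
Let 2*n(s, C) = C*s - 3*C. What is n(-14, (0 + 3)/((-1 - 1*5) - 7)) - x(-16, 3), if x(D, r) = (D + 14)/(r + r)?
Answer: 179/78 ≈ 2.2949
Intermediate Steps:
x(D, r) = (14 + D)/(2*r) (x(D, r) = (14 + D)/((2*r)) = (14 + D)*(1/(2*r)) = (14 + D)/(2*r))
n(s, C) = -3*C/2 + C*s/2 (n(s, C) = (C*s - 3*C)/2 = (-3*C + C*s)/2 = -3*C/2 + C*s/2)
n(-14, (0 + 3)/((-1 - 1*5) - 7)) - x(-16, 3) = ((0 + 3)/((-1 - 1*5) - 7))*(-3 - 14)/2 - (14 - 16)/(2*3) = (½)*(3/((-1 - 5) - 7))*(-17) - (-2)/(2*3) = (½)*(3/(-6 - 7))*(-17) - 1*(-⅓) = (½)*(3/(-13))*(-17) + ⅓ = (½)*(3*(-1/13))*(-17) + ⅓ = (½)*(-3/13)*(-17) + ⅓ = 51/26 + ⅓ = 179/78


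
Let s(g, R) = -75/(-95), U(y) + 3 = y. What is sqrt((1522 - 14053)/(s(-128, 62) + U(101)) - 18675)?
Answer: 2*I*sqrt(16560331782)/1877 ≈ 137.12*I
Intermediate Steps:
U(y) = -3 + y
s(g, R) = 15/19 (s(g, R) = -75*(-1/95) = 15/19)
sqrt((1522 - 14053)/(s(-128, 62) + U(101)) - 18675) = sqrt((1522 - 14053)/(15/19 + (-3 + 101)) - 18675) = sqrt(-12531/(15/19 + 98) - 18675) = sqrt(-12531/1877/19 - 18675) = sqrt(-12531*19/1877 - 18675) = sqrt(-238089/1877 - 18675) = sqrt(-35291064/1877) = 2*I*sqrt(16560331782)/1877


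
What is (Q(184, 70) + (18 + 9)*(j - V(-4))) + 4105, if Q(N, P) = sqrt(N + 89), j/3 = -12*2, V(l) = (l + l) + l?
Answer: 2485 + sqrt(273) ≈ 2501.5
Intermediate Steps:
V(l) = 3*l (V(l) = 2*l + l = 3*l)
j = -72 (j = 3*(-12*2) = 3*(-24) = -72)
Q(N, P) = sqrt(89 + N)
(Q(184, 70) + (18 + 9)*(j - V(-4))) + 4105 = (sqrt(89 + 184) + (18 + 9)*(-72 - 3*(-4))) + 4105 = (sqrt(273) + 27*(-72 - 1*(-12))) + 4105 = (sqrt(273) + 27*(-72 + 12)) + 4105 = (sqrt(273) + 27*(-60)) + 4105 = (sqrt(273) - 1620) + 4105 = (-1620 + sqrt(273)) + 4105 = 2485 + sqrt(273)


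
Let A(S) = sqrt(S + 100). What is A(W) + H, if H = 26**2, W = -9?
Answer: 676 + sqrt(91) ≈ 685.54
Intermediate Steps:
H = 676
A(S) = sqrt(100 + S)
A(W) + H = sqrt(100 - 9) + 676 = sqrt(91) + 676 = 676 + sqrt(91)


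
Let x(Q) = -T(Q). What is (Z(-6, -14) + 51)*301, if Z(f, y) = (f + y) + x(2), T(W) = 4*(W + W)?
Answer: 4515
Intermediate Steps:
T(W) = 8*W (T(W) = 4*(2*W) = 8*W)
x(Q) = -8*Q
Z(f, y) = -16 + f + y (Z(f, y) = (f + y) - 8*2 = (f + y) - 16 = -16 + f + y)
(Z(-6, -14) + 51)*301 = ((-16 - 6 - 14) + 51)*301 = (-36 + 51)*301 = 15*301 = 4515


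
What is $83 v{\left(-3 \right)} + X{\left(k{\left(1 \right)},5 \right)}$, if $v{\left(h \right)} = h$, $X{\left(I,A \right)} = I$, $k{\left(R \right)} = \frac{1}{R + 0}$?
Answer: $-248$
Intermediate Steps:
$k{\left(R \right)} = \frac{1}{R}$
$83 v{\left(-3 \right)} + X{\left(k{\left(1 \right)},5 \right)} = 83 \left(-3\right) + 1^{-1} = -249 + 1 = -248$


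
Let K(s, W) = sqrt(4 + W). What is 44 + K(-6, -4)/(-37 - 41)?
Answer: 44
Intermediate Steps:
44 + K(-6, -4)/(-37 - 41) = 44 + sqrt(4 - 4)/(-37 - 41) = 44 + sqrt(0)/(-78) = 44 + 0*(-1/78) = 44 + 0 = 44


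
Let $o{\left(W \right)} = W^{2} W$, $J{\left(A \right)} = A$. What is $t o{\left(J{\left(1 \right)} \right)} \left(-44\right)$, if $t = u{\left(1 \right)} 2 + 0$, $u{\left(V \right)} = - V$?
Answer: $88$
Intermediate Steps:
$o{\left(W \right)} = W^{3}$
$t = -2$ ($t = \left(-1\right) 1 \cdot 2 + 0 = \left(-1\right) 2 + 0 = -2 + 0 = -2$)
$t o{\left(J{\left(1 \right)} \right)} \left(-44\right) = - 2 \cdot 1^{3} \left(-44\right) = \left(-2\right) 1 \left(-44\right) = \left(-2\right) \left(-44\right) = 88$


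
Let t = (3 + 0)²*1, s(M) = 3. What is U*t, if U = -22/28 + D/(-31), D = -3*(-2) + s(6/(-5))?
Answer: -4203/434 ≈ -9.6843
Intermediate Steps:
t = 9 (t = 3²*1 = 9*1 = 9)
D = 9 (D = -3*(-2) + 3 = 6 + 3 = 9)
U = -467/434 (U = -22/28 + 9/(-31) = -22*1/28 + 9*(-1/31) = -11/14 - 9/31 = -467/434 ≈ -1.0760)
U*t = -467/434*9 = -4203/434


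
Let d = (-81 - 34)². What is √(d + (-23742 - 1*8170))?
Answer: I*√18687 ≈ 136.7*I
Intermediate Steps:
d = 13225 (d = (-115)² = 13225)
√(d + (-23742 - 1*8170)) = √(13225 + (-23742 - 1*8170)) = √(13225 + (-23742 - 8170)) = √(13225 - 31912) = √(-18687) = I*√18687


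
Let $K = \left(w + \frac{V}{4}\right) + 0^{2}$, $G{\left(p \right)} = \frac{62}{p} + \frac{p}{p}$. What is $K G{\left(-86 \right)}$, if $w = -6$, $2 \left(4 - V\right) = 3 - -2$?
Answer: $- \frac{135}{86} \approx -1.5698$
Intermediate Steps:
$V = \frac{3}{2}$ ($V = 4 - \frac{3 - -2}{2} = 4 - \frac{3 + 2}{2} = 4 - \frac{5}{2} = \frac{3}{2} \approx 1.5$)
$G{\left(p \right)} = 1 + \frac{62}{p}$ ($G{\left(p \right)} = \frac{62}{p} + 1 = 1 + \frac{62}{p}$)
$K = - \frac{45}{8}$ ($K = \left(-6 + \frac{3}{2 \cdot 4}\right) + 0^{2} = \left(-6 + \frac{3}{2} \cdot \frac{1}{4}\right) + 0 = \left(-6 + \frac{3}{8}\right) + 0 = - \frac{45}{8} + 0 = - \frac{45}{8} \approx -5.625$)
$K G{\left(-86 \right)} = - \frac{45 \frac{62 - 86}{-86}}{8} = - \frac{45 \left(\left(- \frac{1}{86}\right) \left(-24\right)\right)}{8} = \left(- \frac{45}{8}\right) \frac{12}{43} = - \frac{135}{86}$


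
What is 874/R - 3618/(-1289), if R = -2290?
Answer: 3579317/1475905 ≈ 2.4252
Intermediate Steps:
874/R - 3618/(-1289) = 874/(-2290) - 3618/(-1289) = 874*(-1/2290) - 3618*(-1/1289) = -437/1145 + 3618/1289 = 3579317/1475905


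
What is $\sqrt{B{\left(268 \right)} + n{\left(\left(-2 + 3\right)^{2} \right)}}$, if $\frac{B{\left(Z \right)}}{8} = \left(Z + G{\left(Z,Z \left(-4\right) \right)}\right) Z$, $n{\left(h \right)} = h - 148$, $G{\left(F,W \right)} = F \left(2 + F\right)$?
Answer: $\sqrt{155714285} \approx 12479.0$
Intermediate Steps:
$n{\left(h \right)} = -148 + h$
$B{\left(Z \right)} = 8 Z \left(Z + Z \left(2 + Z\right)\right)$ ($B{\left(Z \right)} = 8 \left(Z + Z \left(2 + Z\right)\right) Z = 8 Z \left(Z + Z \left(2 + Z\right)\right)$)
$\sqrt{B{\left(268 \right)} + n{\left(\left(-2 + 3\right)^{2} \right)}} = \sqrt{8 \cdot 268^{2} \left(3 + 268\right) - \left(148 - \left(-2 + 3\right)^{2}\right)} = \sqrt{8 \cdot 71824 \cdot 271 - \left(148 - 1^{2}\right)} = \sqrt{155714432 + \left(-148 + 1\right)} = \sqrt{155714432 - 147} = \sqrt{155714285}$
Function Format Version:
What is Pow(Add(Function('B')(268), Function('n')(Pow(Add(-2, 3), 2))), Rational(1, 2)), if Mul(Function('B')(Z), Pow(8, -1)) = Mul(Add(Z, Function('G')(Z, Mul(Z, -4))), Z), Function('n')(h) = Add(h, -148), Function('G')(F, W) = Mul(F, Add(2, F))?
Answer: Pow(155714285, Rational(1, 2)) ≈ 12479.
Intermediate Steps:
Function('n')(h) = Add(-148, h)
Function('B')(Z) = Mul(8, Z, Add(Z, Mul(Z, Add(2, Z)))) (Function('B')(Z) = Mul(8, Mul(Add(Z, Mul(Z, Add(2, Z))), Z)) = Mul(8, Mul(Z, Add(Z, Mul(Z, Add(2, Z))))) = Mul(8, Z, Add(Z, Mul(Z, Add(2, Z)))))
Pow(Add(Function('B')(268), Function('n')(Pow(Add(-2, 3), 2))), Rational(1, 2)) = Pow(Add(Mul(8, Pow(268, 2), Add(3, 268)), Add(-148, Pow(Add(-2, 3), 2))), Rational(1, 2)) = Pow(Add(Mul(8, 71824, 271), Add(-148, Pow(1, 2))), Rational(1, 2)) = Pow(Add(155714432, Add(-148, 1)), Rational(1, 2)) = Pow(Add(155714432, -147), Rational(1, 2)) = Pow(155714285, Rational(1, 2))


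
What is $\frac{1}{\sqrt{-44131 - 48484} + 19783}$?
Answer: $\frac{19783}{391459704} - \frac{i \sqrt{92615}}{391459704} \approx 5.0536 \cdot 10^{-5} - 7.7742 \cdot 10^{-7} i$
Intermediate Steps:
$\frac{1}{\sqrt{-44131 - 48484} + 19783} = \frac{1}{\sqrt{-92615} + 19783} = \frac{1}{i \sqrt{92615} + 19783} = \frac{1}{19783 + i \sqrt{92615}}$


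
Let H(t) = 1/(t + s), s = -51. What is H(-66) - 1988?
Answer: -232597/117 ≈ -1988.0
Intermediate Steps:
H(t) = 1/(-51 + t) (H(t) = 1/(t - 51) = 1/(-51 + t))
H(-66) - 1988 = 1/(-51 - 66) - 1988 = 1/(-117) - 1988 = -1/117 - 1988 = -232597/117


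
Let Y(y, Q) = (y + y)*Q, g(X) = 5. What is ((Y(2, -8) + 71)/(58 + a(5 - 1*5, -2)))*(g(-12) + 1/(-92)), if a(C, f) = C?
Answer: 17901/5336 ≈ 3.3548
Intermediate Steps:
Y(y, Q) = 2*Q*y (Y(y, Q) = (2*y)*Q = 2*Q*y)
((Y(2, -8) + 71)/(58 + a(5 - 1*5, -2)))*(g(-12) + 1/(-92)) = ((2*(-8)*2 + 71)/(58 + (5 - 1*5)))*(5 + 1/(-92)) = ((-32 + 71)/(58 + (5 - 5)))*(5 - 1/92) = (39/(58 + 0))*(459/92) = (39/58)*(459/92) = 17901/5336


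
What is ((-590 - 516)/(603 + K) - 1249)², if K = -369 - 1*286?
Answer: 1018950241/676 ≈ 1.5073e+6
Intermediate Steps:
K = -655 (K = -369 - 286 = -655)
((-590 - 516)/(603 + K) - 1249)² = ((-590 - 516)/(603 - 655) - 1249)² = (-1106/(-52) - 1249)² = (-1106*(-1/52) - 1249)² = (553/26 - 1249)² = (-31921/26)² = 1018950241/676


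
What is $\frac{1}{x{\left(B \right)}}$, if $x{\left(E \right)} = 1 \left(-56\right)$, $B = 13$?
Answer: $- \frac{1}{56} \approx -0.017857$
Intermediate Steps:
$x{\left(E \right)} = -56$
$\frac{1}{x{\left(B \right)}} = \frac{1}{-56} = - \frac{1}{56}$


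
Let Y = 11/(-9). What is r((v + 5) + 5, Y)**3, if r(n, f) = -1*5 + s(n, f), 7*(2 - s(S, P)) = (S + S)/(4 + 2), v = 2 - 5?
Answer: -1000/27 ≈ -37.037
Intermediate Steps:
v = -3
Y = -11/9 (Y = 11*(-1/9) = -11/9 ≈ -1.2222)
s(S, P) = 2 - S/21 (s(S, P) = 2 - (S + S)/(7*(4 + 2)) = 2 - 2*S/(7*6) = 2 - S/21)
r(n, f) = -3 - n/21 (r(n, f) = -1*5 + (2 - n/21) = -5 + (2 - n/21) = -3 - n/21)
r((v + 5) + 5, Y)**3 = (-3 - ((-3 + 5) + 5)/21)**3 = (-3 - (2 + 5)/21)**3 = (-3 - 1/21*7)**3 = (-3 - 1/3)**3 = (-10/3)**3 = -1000/27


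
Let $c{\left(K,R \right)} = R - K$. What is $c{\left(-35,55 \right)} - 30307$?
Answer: $-30217$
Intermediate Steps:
$c{\left(-35,55 \right)} - 30307 = \left(55 - -35\right) - 30307 = \left(55 + 35\right) - 30307 = 90 - 30307 = -30217$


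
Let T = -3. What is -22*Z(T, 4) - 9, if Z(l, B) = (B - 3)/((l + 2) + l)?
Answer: -7/2 ≈ -3.5000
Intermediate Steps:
Z(l, B) = (-3 + B)/(2 + 2*l) (Z(l, B) = (-3 + B)/((2 + l) + l) = (-3 + B)/(2 + 2*l))
-22*Z(T, 4) - 9 = -11*(-3 + 4)/(1 - 3) - 9 = -11/(-2) - 9 = -11*(-1)/2 - 9 = -22*(-¼) - 9 = 11/2 - 9 = -7/2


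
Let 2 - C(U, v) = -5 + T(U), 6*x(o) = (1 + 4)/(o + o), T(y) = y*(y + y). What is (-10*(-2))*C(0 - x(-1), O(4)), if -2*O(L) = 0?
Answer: 2395/18 ≈ 133.06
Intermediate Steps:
T(y) = 2*y**2 (T(y) = y*(2*y) = 2*y**2)
x(o) = 5/(12*o) (x(o) = ((1 + 4)/(o + o))/6 = (5/((2*o)))/6 = (5*(1/(2*o)))/6 = (5/(2*o))/6 = 5/(12*o))
O(L) = 0 (O(L) = -1/2*0 = 0)
C(U, v) = 7 - 2*U**2 (C(U, v) = 2 - (-5 + 2*U**2) = 2 + (5 - 2*U**2) = 7 - 2*U**2)
(-10*(-2))*C(0 - x(-1), O(4)) = (-10*(-2))*(7 - 2*(0 - 5/(12*(-1)))**2) = 20*(7 - 2*(0 - 5*(-1)/12)**2) = 20*(7 - 2*(0 - 1*(-5/12))**2) = 20*(7 - 2*(0 + 5/12)**2) = 20*(7 - 2*(5/12)**2) = 20*(7 - 2*25/144) = 20*(7 - 25/72) = 20*(479/72) = 2395/18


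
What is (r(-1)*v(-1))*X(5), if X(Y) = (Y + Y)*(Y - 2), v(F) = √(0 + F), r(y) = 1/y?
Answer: -30*I ≈ -30.0*I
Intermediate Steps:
v(F) = √F
X(Y) = 2*Y*(-2 + Y) (X(Y) = (2*Y)*(-2 + Y) = 2*Y*(-2 + Y))
(r(-1)*v(-1))*X(5) = (√(-1)/(-1))*(2*5*(-2 + 5)) = (-I)*(2*5*3) = -I*30 = -30*I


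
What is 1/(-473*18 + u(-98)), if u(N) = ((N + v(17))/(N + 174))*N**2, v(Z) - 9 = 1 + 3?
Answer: -19/365851 ≈ -5.1934e-5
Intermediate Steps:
v(Z) = 13 (v(Z) = 9 + (1 + 3) = 9 + 4 = 13)
u(N) = N**2*(13 + N)/(174 + N) (u(N) = ((N + 13)/(N + 174))*N**2 = ((13 + N)/(174 + N))*N**2 = N**2*(13 + N)/(174 + N))
1/(-473*18 + u(-98)) = 1/(-473*18 + (-98)**2*(13 - 98)/(174 - 98)) = 1/(-8514 + 9604*(-85)/76) = 1/(-8514 + 9604*(1/76)*(-85)) = 1/(-8514 - 204085/19) = 1/(-365851/19) = -19/365851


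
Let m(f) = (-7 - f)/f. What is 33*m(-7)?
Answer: 0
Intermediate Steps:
m(f) = (-7 - f)/f
33*m(-7) = 33*((-7 - 1*(-7))/(-7)) = 33*(-(-7 + 7)/7) = 33*(-⅐*0) = 33*0 = 0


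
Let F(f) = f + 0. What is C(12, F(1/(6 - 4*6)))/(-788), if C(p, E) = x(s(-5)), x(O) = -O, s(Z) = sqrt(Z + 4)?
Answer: I/788 ≈ 0.001269*I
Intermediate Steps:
F(f) = f
s(Z) = sqrt(4 + Z)
C(p, E) = -I (C(p, E) = -sqrt(4 - 5) = -sqrt(-1) = -I)
C(12, F(1/(6 - 4*6)))/(-788) = -I/(-788) = -I*(-1/788) = I/788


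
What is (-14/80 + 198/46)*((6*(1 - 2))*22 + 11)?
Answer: -459679/920 ≈ -499.65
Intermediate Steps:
(-14/80 + 198/46)*((6*(1 - 2))*22 + 11) = (-14*1/80 + 198*(1/46))*((6*(-1))*22 + 11) = (-7/40 + 99/23)*(-6*22 + 11) = 3799*(-132 + 11)/920 = (3799/920)*(-121) = -459679/920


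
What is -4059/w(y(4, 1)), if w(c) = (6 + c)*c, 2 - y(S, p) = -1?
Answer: -451/3 ≈ -150.33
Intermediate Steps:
y(S, p) = 3 (y(S, p) = 2 - 1*(-1) = 2 + 1 = 3)
w(c) = c*(6 + c)
-4059/w(y(4, 1)) = -4059*1/(3*(6 + 3)) = -4059/(3*9) = -4059/27 = -4059*1/27 = -451/3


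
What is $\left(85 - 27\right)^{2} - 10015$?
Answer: $-6651$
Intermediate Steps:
$\left(85 - 27\right)^{2} - 10015 = 58^{2} - 10015 = 3364 - 10015 = -6651$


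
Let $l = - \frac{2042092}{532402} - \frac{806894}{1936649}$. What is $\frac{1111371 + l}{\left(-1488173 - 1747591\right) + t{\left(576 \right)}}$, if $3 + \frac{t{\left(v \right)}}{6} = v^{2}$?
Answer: $- \frac{4006655103190217}{4488878628213018} \approx -0.89257$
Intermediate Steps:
$t{\left(v \right)} = -18 + 6 v^{2}$
$l = - \frac{15330095836}{3605160143}$ ($l = \left(-2042092\right) \frac{1}{532402} - \frac{73354}{176059} = - \frac{78542}{20477} - \frac{73354}{176059} = - \frac{15330095836}{3605160143} \approx -4.2523$)
$\frac{1111371 + l}{\left(-1488173 - 1747591\right) + t{\left(576 \right)}} = \frac{1111371 - \frac{15330095836}{3605160143}}{\left(-1488173 - 1747591\right) - \left(18 - 6 \cdot 576^{2}\right)} = \frac{4006655103190217}{3605160143 \left(\left(-1488173 - 1747591\right) + \left(-18 + 6 \cdot 331776\right)\right)} = \frac{4006655103190217}{3605160143 \left(-3235764 + \left(-18 + 1990656\right)\right)} = \frac{4006655103190217}{3605160143 \left(-3235764 + 1990638\right)} = \frac{4006655103190217}{3605160143 \left(-1245126\right)} = \frac{4006655103190217}{3605160143} \left(- \frac{1}{1245126}\right) = - \frac{4006655103190217}{4488878628213018}$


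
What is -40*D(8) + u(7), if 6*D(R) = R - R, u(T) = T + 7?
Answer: 14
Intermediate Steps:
u(T) = 7 + T
D(R) = 0 (D(R) = (R - R)/6 = (⅙)*0 = 0)
-40*D(8) + u(7) = -40*0 + (7 + 7) = 0 + 14 = 14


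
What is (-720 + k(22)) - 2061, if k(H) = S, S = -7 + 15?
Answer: -2773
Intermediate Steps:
S = 8
k(H) = 8
(-720 + k(22)) - 2061 = (-720 + 8) - 2061 = -712 - 2061 = -2773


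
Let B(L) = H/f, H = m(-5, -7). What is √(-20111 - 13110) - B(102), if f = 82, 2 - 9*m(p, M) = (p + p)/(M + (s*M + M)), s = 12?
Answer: -31/12054 + I*√33221 ≈ -0.0025718 + 182.27*I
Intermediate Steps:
m(p, M) = 2/9 - p/(63*M) (m(p, M) = 2/9 - (p + p)/(9*(M + (12*M + M))) = 2/9 - 2*p/(9*(M + 13*M)) = 2/9 - 2*p/(9*(14*M)) = 2/9 - 2*p*1/(14*M)/9 = 2/9 - p/(63*M))
H = 31/147 (H = (1/63)*(-1*(-5) + 14*(-7))/(-7) = (1/63)*(-⅐)*(5 - 98) = (1/63)*(-⅐)*(-93) = 31/147 ≈ 0.21088)
B(L) = 31/12054 (B(L) = (31/147)/82 = (31/147)*(1/82) = 31/12054)
√(-20111 - 13110) - B(102) = √(-20111 - 13110) - 1*31/12054 = √(-33221) - 31/12054 = I*√33221 - 31/12054 = -31/12054 + I*√33221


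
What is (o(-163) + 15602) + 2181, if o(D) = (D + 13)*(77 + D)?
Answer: 30683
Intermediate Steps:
o(D) = (13 + D)*(77 + D)
(o(-163) + 15602) + 2181 = ((1001 + (-163)**2 + 90*(-163)) + 15602) + 2181 = ((1001 + 26569 - 14670) + 15602) + 2181 = (12900 + 15602) + 2181 = 28502 + 2181 = 30683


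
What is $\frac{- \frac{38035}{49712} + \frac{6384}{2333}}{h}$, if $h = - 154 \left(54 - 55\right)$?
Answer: $\frac{228625753}{17860626784} \approx 0.012801$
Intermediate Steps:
$h = 154$ ($h = - 154 \left(54 - 55\right) = \left(-154\right) \left(-1\right) = 154$)
$\frac{- \frac{38035}{49712} + \frac{6384}{2333}}{h} = \frac{- \frac{38035}{49712} + \frac{6384}{2333}}{154} = \left(\left(-38035\right) \frac{1}{49712} + 6384 \cdot \frac{1}{2333}\right) \frac{1}{154} = \left(- \frac{38035}{49712} + \frac{6384}{2333}\right) \frac{1}{154} = \frac{228625753}{115978096} \cdot \frac{1}{154} = \frac{228625753}{17860626784}$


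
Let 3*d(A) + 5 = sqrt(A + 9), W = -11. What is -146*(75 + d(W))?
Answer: -32120/3 - 146*I*sqrt(2)/3 ≈ -10707.0 - 68.825*I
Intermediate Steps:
d(A) = -5/3 + sqrt(9 + A)/3 (d(A) = -5/3 + sqrt(A + 9)/3 = -5/3 + sqrt(9 + A)/3)
-146*(75 + d(W)) = -146*(75 + (-5/3 + sqrt(9 - 11)/3)) = -146*(75 + (-5/3 + sqrt(-2)/3)) = -146*(75 + (-5/3 + (I*sqrt(2))/3)) = -146*(75 + (-5/3 + I*sqrt(2)/3)) = -146*(220/3 + I*sqrt(2)/3) = -32120/3 - 146*I*sqrt(2)/3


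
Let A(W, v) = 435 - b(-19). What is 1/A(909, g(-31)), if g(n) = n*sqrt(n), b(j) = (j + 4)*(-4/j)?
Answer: 19/8325 ≈ 0.0022823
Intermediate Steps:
b(j) = -4*(4 + j)/j (b(j) = (4 + j)*(-4/j) = -4*(4 + j)/j)
g(n) = n**(3/2)
A(W, v) = 8325/19 (A(W, v) = 435 - (-4 - 16/(-19)) = 435 - (-4 - 16*(-1/19)) = 435 - (-4 + 16/19) = 435 - 1*(-60/19) = 435 + 60/19 = 8325/19)
1/A(909, g(-31)) = 1/(8325/19) = 19/8325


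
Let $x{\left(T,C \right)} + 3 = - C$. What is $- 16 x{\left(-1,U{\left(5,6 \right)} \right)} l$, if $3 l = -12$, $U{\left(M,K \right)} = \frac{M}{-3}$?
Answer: $- \frac{256}{3} \approx -85.333$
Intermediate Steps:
$U{\left(M,K \right)} = - \frac{M}{3}$ ($U{\left(M,K \right)} = M \left(- \frac{1}{3}\right) = - \frac{M}{3}$)
$l = -4$ ($l = \frac{1}{3} \left(-12\right) = -4$)
$x{\left(T,C \right)} = -3 - C$
$- 16 x{\left(-1,U{\left(5,6 \right)} \right)} l = - 16 \left(-3 - \left(- \frac{1}{3}\right) 5\right) \left(-4\right) = - 16 \left(-3 - - \frac{5}{3}\right) \left(-4\right) = - 16 \left(-3 + \frac{5}{3}\right) \left(-4\right) = \left(-16\right) \left(- \frac{4}{3}\right) \left(-4\right) = \frac{64}{3} \left(-4\right) = - \frac{256}{3}$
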